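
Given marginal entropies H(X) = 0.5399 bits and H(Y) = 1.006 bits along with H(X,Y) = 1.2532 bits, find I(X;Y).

I(X;Y) = H(X) + H(Y) - H(X,Y)
I(X;Y) = 0.5399 + 1.006 - 1.2532 = 0.2927 bits


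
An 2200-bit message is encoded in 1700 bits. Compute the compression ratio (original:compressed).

Compression ratio = Original / Compressed
= 2200 / 1700 = 1.29:1


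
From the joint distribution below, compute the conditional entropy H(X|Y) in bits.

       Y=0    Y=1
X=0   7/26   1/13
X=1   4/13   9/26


H(X|Y) = Σ_y p(y) H(X|Y=y)
  p(Y=0) = 15/26, H(X|Y=0) = 0.9968
  p(Y=1) = 11/26, H(X|Y=1) = 0.6840
H(X|Y) = 0.5769×0.9968 + 0.4231×0.6840 = 0.8645 bits


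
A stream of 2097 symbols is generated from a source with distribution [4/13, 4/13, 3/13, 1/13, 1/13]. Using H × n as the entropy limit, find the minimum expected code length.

Entropy H = 2.1039 bits/symbol
Minimum bits = H × n = 2.1039 × 2097
= 4411.90 bits


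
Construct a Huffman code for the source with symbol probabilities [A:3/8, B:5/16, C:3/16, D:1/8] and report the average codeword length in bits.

Huffman tree construction:
Combine smallest probabilities repeatedly
Resulting codes:
  A: 0 (length 1)
  B: 10 (length 2)
  C: 111 (length 3)
  D: 110 (length 3)
Average length = Σ p(s) × length(s) = 1.9375 bits


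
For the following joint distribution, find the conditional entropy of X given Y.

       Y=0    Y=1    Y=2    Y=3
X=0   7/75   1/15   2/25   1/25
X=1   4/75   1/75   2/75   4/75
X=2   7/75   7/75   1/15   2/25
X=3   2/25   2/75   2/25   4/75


H(X|Y) = Σ_y p(y) H(X|Y=y)
  p(Y=0) = 8/25, H(X|Y=0) = 1.9678
  p(Y=1) = 1/5, H(X|Y=1) = 1.6895
  p(Y=2) = 19/75, H(X|Y=2) = 1.8990
  p(Y=3) = 17/75, H(X|Y=3) = 1.9542
H(X|Y) = 0.3200×1.9678 + 0.2000×1.6895 + 0.2533×1.8990 + 0.2267×1.9542 = 1.8916 bits


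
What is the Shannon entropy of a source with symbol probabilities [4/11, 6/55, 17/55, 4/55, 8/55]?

H(X) = -Σ p(x) log₂ p(x)
  -4/11 × log₂(4/11) = 0.5307
  -6/55 × log₂(6/55) = 0.3487
  -17/55 × log₂(17/55) = 0.5236
  -4/55 × log₂(4/55) = 0.2750
  -8/55 × log₂(8/55) = 0.4046
H(X) = 2.0825 bits


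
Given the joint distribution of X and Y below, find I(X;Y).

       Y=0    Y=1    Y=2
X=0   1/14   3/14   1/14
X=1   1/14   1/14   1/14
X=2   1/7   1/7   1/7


H(X) = 1.5306, H(Y) = 1.5567, H(X,Y) = 3.0391
I(X;Y) = H(X) + H(Y) - H(X,Y) = 0.0481 bits


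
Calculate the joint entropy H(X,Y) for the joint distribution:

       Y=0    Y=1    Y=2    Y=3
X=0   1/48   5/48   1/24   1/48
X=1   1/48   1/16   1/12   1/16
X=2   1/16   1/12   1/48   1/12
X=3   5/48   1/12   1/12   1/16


H(X,Y) = -Σ p(x,y) log₂ p(x,y)
  p(0,0)=1/48: -0.0208 × log₂(0.0208) = 0.1164
  p(0,1)=5/48: -0.1042 × log₂(0.1042) = 0.3399
  p(0,2)=1/24: -0.0417 × log₂(0.0417) = 0.1910
  p(0,3)=1/48: -0.0208 × log₂(0.0208) = 0.1164
  p(1,0)=1/48: -0.0208 × log₂(0.0208) = 0.1164
  p(1,1)=1/16: -0.0625 × log₂(0.0625) = 0.2500
  p(1,2)=1/12: -0.0833 × log₂(0.0833) = 0.2987
  p(1,3)=1/16: -0.0625 × log₂(0.0625) = 0.2500
  p(2,0)=1/16: -0.0625 × log₂(0.0625) = 0.2500
  p(2,1)=1/12: -0.0833 × log₂(0.0833) = 0.2987
  p(2,2)=1/48: -0.0208 × log₂(0.0208) = 0.1164
  p(2,3)=1/12: -0.0833 × log₂(0.0833) = 0.2987
  p(3,0)=5/48: -0.1042 × log₂(0.1042) = 0.3399
  p(3,1)=1/12: -0.0833 × log₂(0.0833) = 0.2987
  p(3,2)=1/12: -0.0833 × log₂(0.0833) = 0.2987
  p(3,3)=1/16: -0.0625 × log₂(0.0625) = 0.2500
H(X,Y) = 3.8300 bits


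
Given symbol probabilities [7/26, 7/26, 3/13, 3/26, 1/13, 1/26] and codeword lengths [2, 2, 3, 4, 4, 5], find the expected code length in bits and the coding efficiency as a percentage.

Average length L = Σ p_i × l_i = 2.7308 bits
Entropy H = 2.3325 bits
Efficiency η = H/L × 100% = 85.41%


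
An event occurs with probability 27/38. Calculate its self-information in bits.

Information content I(x) = -log₂(p(x))
I = -log₂(27/38) = -log₂(0.7105)
I = 0.4930 bits


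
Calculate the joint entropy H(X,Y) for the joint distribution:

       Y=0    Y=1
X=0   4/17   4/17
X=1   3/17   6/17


H(X,Y) = -Σ p(x,y) log₂ p(x,y)
  p(0,0)=4/17: -0.2353 × log₂(0.2353) = 0.4912
  p(0,1)=4/17: -0.2353 × log₂(0.2353) = 0.4912
  p(1,0)=3/17: -0.1765 × log₂(0.1765) = 0.4416
  p(1,1)=6/17: -0.3529 × log₂(0.3529) = 0.5303
H(X,Y) = 1.9542 bits


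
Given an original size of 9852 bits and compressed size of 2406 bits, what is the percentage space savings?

Space savings = (1 - Compressed/Original) × 100%
= (1 - 2406/9852) × 100%
= 75.58%


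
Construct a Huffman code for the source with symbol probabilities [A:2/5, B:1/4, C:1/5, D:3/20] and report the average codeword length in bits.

Huffman tree construction:
Combine smallest probabilities repeatedly
Resulting codes:
  A: 0 (length 1)
  B: 10 (length 2)
  C: 111 (length 3)
  D: 110 (length 3)
Average length = Σ p(s) × length(s) = 1.9500 bits


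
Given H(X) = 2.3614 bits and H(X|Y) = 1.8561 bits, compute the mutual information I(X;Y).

I(X;Y) = H(X) - H(X|Y)
I(X;Y) = 2.3614 - 1.8561 = 0.5053 bits


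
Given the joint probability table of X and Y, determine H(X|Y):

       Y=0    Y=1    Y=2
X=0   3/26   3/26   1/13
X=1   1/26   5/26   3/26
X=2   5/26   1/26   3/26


H(X|Y) = Σ_y p(y) H(X|Y=y)
  p(Y=0) = 9/26, H(X|Y=0) = 1.3516
  p(Y=1) = 9/26, H(X|Y=1) = 1.3516
  p(Y=2) = 4/13, H(X|Y=2) = 1.5613
H(X|Y) = 0.3462×1.3516 + 0.3462×1.3516 + 0.3077×1.5613 = 1.4161 bits


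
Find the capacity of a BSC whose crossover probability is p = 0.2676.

For BSC with error probability p:
C = 1 - H(p) where H(p) is binary entropy
H(0.2676) = -0.2676 × log₂(0.2676) - 0.7324 × log₂(0.7324)
H(p) = 0.8380
C = 1 - 0.8380 = 0.1620 bits/use


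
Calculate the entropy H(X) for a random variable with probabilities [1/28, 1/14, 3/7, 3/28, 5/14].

H(X) = -Σ p(x) log₂ p(x)
  -1/28 × log₂(1/28) = 0.1717
  -1/14 × log₂(1/14) = 0.2720
  -3/7 × log₂(3/7) = 0.5239
  -3/28 × log₂(3/28) = 0.3453
  -5/14 × log₂(5/14) = 0.5305
H(X) = 1.8433 bits


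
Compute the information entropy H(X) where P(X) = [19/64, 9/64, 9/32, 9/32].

H(X) = -Σ p(x) log₂ p(x)
  -19/64 × log₂(19/64) = 0.5201
  -9/64 × log₂(9/64) = 0.3980
  -9/32 × log₂(9/32) = 0.5147
  -9/32 × log₂(9/32) = 0.5147
H(X) = 1.9475 bits


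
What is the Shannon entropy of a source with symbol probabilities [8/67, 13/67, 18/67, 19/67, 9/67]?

H(X) = -Σ p(x) log₂ p(x)
  -8/67 × log₂(8/67) = 0.3661
  -13/67 × log₂(13/67) = 0.4590
  -18/67 × log₂(18/67) = 0.5094
  -19/67 × log₂(19/67) = 0.5156
  -9/67 × log₂(9/67) = 0.3890
H(X) = 2.2392 bits


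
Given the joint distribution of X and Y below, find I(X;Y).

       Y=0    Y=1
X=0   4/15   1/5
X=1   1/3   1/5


H(X) = 0.9968, H(Y) = 0.9710, H(X,Y) = 1.9656
I(X;Y) = H(X) + H(Y) - H(X,Y) = 0.0021 bits


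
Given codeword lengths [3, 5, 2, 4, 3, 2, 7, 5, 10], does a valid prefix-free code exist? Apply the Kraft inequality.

Kraft inequality: Σ 2^(-l_i) ≤ 1 for prefix-free code
Calculating: 2^(-3) + 2^(-5) + 2^(-2) + 2^(-4) + 2^(-3) + 2^(-2) + 2^(-7) + 2^(-5) + 2^(-10)
= 0.125 + 0.03125 + 0.25 + 0.0625 + 0.125 + 0.25 + 0.0078125 + 0.03125 + 0.0009765625
= 0.8838
Since 0.8838 ≤ 1, prefix-free code exists


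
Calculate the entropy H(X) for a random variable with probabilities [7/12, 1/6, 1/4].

H(X) = -Σ p(x) log₂ p(x)
  -7/12 × log₂(7/12) = 0.4536
  -1/6 × log₂(1/6) = 0.4308
  -1/4 × log₂(1/4) = 0.5000
H(X) = 1.3844 bits


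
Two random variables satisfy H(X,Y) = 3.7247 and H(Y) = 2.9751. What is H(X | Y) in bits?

Chain rule: H(X,Y) = H(X|Y) + H(Y)
H(X|Y) = H(X,Y) - H(Y) = 3.7247 - 2.9751 = 0.7496 bits


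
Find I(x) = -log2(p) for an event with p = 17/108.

Information content I(x) = -log₂(p(x))
I = -log₂(17/108) = -log₂(0.1574)
I = 2.6674 bits


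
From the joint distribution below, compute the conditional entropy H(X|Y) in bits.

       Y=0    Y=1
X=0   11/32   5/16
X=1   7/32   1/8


H(X|Y) = Σ_y p(y) H(X|Y=y)
  p(Y=0) = 9/16, H(X|Y=0) = 0.9641
  p(Y=1) = 7/16, H(X|Y=1) = 0.8631
H(X|Y) = 0.5625×0.9641 + 0.4375×0.8631 = 0.9199 bits


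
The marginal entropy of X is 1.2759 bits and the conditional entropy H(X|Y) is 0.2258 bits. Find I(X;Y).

I(X;Y) = H(X) - H(X|Y)
I(X;Y) = 1.2759 - 0.2258 = 1.0501 bits


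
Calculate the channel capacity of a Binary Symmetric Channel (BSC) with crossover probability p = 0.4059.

For BSC with error probability p:
C = 1 - H(p) where H(p) is binary entropy
H(0.4059) = -0.4059 × log₂(0.4059) - 0.5941 × log₂(0.5941)
H(p) = 0.9743
C = 1 - 0.9743 = 0.0257 bits/use


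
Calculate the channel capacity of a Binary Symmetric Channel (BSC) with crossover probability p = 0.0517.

For BSC with error probability p:
C = 1 - H(p) where H(p) is binary entropy
H(0.0517) = -0.0517 × log₂(0.0517) - 0.9483 × log₂(0.9483)
H(p) = 0.2936
C = 1 - 0.2936 = 0.7064 bits/use


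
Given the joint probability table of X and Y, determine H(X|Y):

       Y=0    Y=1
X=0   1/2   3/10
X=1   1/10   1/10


H(X|Y) = Σ_y p(y) H(X|Y=y)
  p(Y=0) = 3/5, H(X|Y=0) = 0.6500
  p(Y=1) = 2/5, H(X|Y=1) = 0.8113
H(X|Y) = 0.6000×0.6500 + 0.4000×0.8113 = 0.7145 bits


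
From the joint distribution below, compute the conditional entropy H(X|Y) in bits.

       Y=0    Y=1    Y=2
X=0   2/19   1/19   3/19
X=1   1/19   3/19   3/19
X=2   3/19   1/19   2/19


H(X|Y) = Σ_y p(y) H(X|Y=y)
  p(Y=0) = 6/19, H(X|Y=0) = 1.4591
  p(Y=1) = 5/19, H(X|Y=1) = 1.3710
  p(Y=2) = 8/19, H(X|Y=2) = 1.5613
H(X|Y) = 0.3158×1.4591 + 0.2632×1.3710 + 0.4211×1.5613 = 1.4789 bits


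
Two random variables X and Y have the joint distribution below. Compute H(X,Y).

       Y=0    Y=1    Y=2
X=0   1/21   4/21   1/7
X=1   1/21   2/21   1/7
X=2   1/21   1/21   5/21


H(X,Y) = -Σ p(x,y) log₂ p(x,y)
  p(0,0)=1/21: -0.0476 × log₂(0.0476) = 0.2092
  p(0,1)=4/21: -0.1905 × log₂(0.1905) = 0.4557
  p(0,2)=1/7: -0.1429 × log₂(0.1429) = 0.4011
  p(1,0)=1/21: -0.0476 × log₂(0.0476) = 0.2092
  p(1,1)=2/21: -0.0952 × log₂(0.0952) = 0.3231
  p(1,2)=1/7: -0.1429 × log₂(0.1429) = 0.4011
  p(2,0)=1/21: -0.0476 × log₂(0.0476) = 0.2092
  p(2,1)=1/21: -0.0476 × log₂(0.0476) = 0.2092
  p(2,2)=5/21: -0.2381 × log₂(0.2381) = 0.4929
H(X,Y) = 2.9104 bits


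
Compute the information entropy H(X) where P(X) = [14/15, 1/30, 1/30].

H(X) = -Σ p(x) log₂ p(x)
  -14/15 × log₂(14/15) = 0.0929
  -1/30 × log₂(1/30) = 0.1636
  -1/30 × log₂(1/30) = 0.1636
H(X) = 0.4200 bits


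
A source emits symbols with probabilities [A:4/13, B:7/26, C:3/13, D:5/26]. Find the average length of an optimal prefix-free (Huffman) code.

Huffman tree construction:
Combine smallest probabilities repeatedly
Resulting codes:
  A: 11 (length 2)
  B: 10 (length 2)
  C: 01 (length 2)
  D: 00 (length 2)
Average length = Σ p(s) × length(s) = 2.0000 bits


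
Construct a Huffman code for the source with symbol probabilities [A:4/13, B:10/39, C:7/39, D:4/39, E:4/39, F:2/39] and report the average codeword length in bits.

Huffman tree construction:
Combine smallest probabilities repeatedly
Resulting codes:
  A: 11 (length 2)
  B: 01 (length 2)
  C: 00 (length 2)
  D: 1011 (length 4)
  E: 100 (length 3)
  F: 1010 (length 4)
Average length = Σ p(s) × length(s) = 2.4103 bits


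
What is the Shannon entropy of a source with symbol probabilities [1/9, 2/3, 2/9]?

H(X) = -Σ p(x) log₂ p(x)
  -1/9 × log₂(1/9) = 0.3522
  -2/3 × log₂(2/3) = 0.3900
  -2/9 × log₂(2/9) = 0.4822
H(X) = 1.2244 bits


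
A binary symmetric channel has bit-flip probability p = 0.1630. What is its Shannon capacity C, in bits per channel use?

For BSC with error probability p:
C = 1 - H(p) where H(p) is binary entropy
H(0.1630) = -0.1630 × log₂(0.1630) - 0.8370 × log₂(0.8370)
H(p) = 0.6414
C = 1 - 0.6414 = 0.3586 bits/use


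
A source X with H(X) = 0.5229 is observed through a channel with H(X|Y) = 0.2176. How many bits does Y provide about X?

I(X;Y) = H(X) - H(X|Y)
I(X;Y) = 0.5229 - 0.2176 = 0.3053 bits


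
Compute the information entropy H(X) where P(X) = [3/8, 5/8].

H(X) = -Σ p(x) log₂ p(x)
  -3/8 × log₂(3/8) = 0.5306
  -5/8 × log₂(5/8) = 0.4238
H(X) = 0.9544 bits


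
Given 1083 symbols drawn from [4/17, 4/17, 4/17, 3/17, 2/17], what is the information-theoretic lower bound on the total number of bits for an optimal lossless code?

Entropy H = 2.2784 bits/symbol
Minimum bits = H × n = 2.2784 × 1083
= 2467.46 bits


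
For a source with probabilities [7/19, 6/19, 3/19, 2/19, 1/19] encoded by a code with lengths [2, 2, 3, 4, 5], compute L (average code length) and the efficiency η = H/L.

Average length L = Σ p_i × l_i = 2.5263 bits
Entropy H = 2.0418 bits
Efficiency η = H/L × 100% = 80.82%


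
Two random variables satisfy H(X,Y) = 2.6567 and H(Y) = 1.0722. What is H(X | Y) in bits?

Chain rule: H(X,Y) = H(X|Y) + H(Y)
H(X|Y) = H(X,Y) - H(Y) = 2.6567 - 1.0722 = 1.5845 bits


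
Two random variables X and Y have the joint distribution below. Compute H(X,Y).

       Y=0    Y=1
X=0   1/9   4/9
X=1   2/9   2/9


H(X,Y) = -Σ p(x,y) log₂ p(x,y)
  p(0,0)=1/9: -0.1111 × log₂(0.1111) = 0.3522
  p(0,1)=4/9: -0.4444 × log₂(0.4444) = 0.5200
  p(1,0)=2/9: -0.2222 × log₂(0.2222) = 0.4822
  p(1,1)=2/9: -0.2222 × log₂(0.2222) = 0.4822
H(X,Y) = 1.8366 bits


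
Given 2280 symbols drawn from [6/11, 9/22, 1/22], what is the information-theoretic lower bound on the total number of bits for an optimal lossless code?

Entropy H = 1.2072 bits/symbol
Minimum bits = H × n = 1.2072 × 2280
= 2752.44 bits


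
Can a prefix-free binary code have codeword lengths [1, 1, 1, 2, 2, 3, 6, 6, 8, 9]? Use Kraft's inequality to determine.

Kraft inequality: Σ 2^(-l_i) ≤ 1 for prefix-free code
Calculating: 2^(-1) + 2^(-1) + 2^(-1) + 2^(-2) + 2^(-2) + 2^(-3) + 2^(-6) + 2^(-6) + 2^(-8) + 2^(-9)
= 0.5 + 0.5 + 0.5 + 0.25 + 0.25 + 0.125 + 0.015625 + 0.015625 + 0.00390625 + 0.001953125
= 2.1621
Since 2.1621 > 1, prefix-free code does not exist


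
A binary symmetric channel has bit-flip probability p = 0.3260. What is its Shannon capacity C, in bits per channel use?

For BSC with error probability p:
C = 1 - H(p) where H(p) is binary entropy
H(0.3260) = -0.3260 × log₂(0.3260) - 0.6740 × log₂(0.6740)
H(p) = 0.9108
C = 1 - 0.9108 = 0.0892 bits/use


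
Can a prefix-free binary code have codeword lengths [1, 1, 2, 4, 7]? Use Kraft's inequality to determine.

Kraft inequality: Σ 2^(-l_i) ≤ 1 for prefix-free code
Calculating: 2^(-1) + 2^(-1) + 2^(-2) + 2^(-4) + 2^(-7)
= 0.5 + 0.5 + 0.25 + 0.0625 + 0.0078125
= 1.3203
Since 1.3203 > 1, prefix-free code does not exist


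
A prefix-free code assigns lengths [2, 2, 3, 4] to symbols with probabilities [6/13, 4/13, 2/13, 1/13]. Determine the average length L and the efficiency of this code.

Average length L = Σ p_i × l_i = 2.3077 bits
Entropy H = 1.7381 bits
Efficiency η = H/L × 100% = 75.32%


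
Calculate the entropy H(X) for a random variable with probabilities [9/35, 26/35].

H(X) = -Σ p(x) log₂ p(x)
  -9/35 × log₂(9/35) = 0.5038
  -26/35 × log₂(26/35) = 0.3186
H(X) = 0.8224 bits


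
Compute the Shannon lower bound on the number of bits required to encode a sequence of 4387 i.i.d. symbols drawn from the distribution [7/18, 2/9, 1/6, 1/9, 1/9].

Entropy H = 2.1473 bits/symbol
Minimum bits = H × n = 2.1473 × 4387
= 9420.42 bits


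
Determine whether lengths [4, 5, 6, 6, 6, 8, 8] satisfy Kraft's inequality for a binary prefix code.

Kraft inequality: Σ 2^(-l_i) ≤ 1 for prefix-free code
Calculating: 2^(-4) + 2^(-5) + 2^(-6) + 2^(-6) + 2^(-6) + 2^(-8) + 2^(-8)
= 0.0625 + 0.03125 + 0.015625 + 0.015625 + 0.015625 + 0.00390625 + 0.00390625
= 0.1484
Since 0.1484 ≤ 1, prefix-free code exists


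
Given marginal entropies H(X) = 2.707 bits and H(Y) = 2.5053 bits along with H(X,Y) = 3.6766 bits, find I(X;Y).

I(X;Y) = H(X) + H(Y) - H(X,Y)
I(X;Y) = 2.707 + 2.5053 - 3.6766 = 1.5357 bits


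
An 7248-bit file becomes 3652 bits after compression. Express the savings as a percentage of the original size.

Space savings = (1 - Compressed/Original) × 100%
= (1 - 3652/7248) × 100%
= 49.61%


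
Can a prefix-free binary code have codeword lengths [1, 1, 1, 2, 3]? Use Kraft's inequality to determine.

Kraft inequality: Σ 2^(-l_i) ≤ 1 for prefix-free code
Calculating: 2^(-1) + 2^(-1) + 2^(-1) + 2^(-2) + 2^(-3)
= 0.5 + 0.5 + 0.5 + 0.25 + 0.125
= 1.8750
Since 1.8750 > 1, prefix-free code does not exist


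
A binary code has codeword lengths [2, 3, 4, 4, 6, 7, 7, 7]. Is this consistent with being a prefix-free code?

Kraft inequality: Σ 2^(-l_i) ≤ 1 for prefix-free code
Calculating: 2^(-2) + 2^(-3) + 2^(-4) + 2^(-4) + 2^(-6) + 2^(-7) + 2^(-7) + 2^(-7)
= 0.25 + 0.125 + 0.0625 + 0.0625 + 0.015625 + 0.0078125 + 0.0078125 + 0.0078125
= 0.5391
Since 0.5391 ≤ 1, prefix-free code exists


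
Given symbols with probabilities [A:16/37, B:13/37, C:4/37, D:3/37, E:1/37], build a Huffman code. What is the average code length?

Huffman tree construction:
Combine smallest probabilities repeatedly
Resulting codes:
  A: 0 (length 1)
  B: 11 (length 2)
  C: 100 (length 3)
  D: 1011 (length 4)
  E: 1010 (length 4)
Average length = Σ p(s) × length(s) = 1.8919 bits


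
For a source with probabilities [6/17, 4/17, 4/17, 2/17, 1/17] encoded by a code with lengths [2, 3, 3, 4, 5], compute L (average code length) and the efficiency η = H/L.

Average length L = Σ p_i × l_i = 2.8824 bits
Entropy H = 2.1163 bits
Efficiency η = H/L × 100% = 73.42%


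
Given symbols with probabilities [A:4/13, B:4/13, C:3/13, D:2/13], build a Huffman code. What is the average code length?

Huffman tree construction:
Combine smallest probabilities repeatedly
Resulting codes:
  A: 10 (length 2)
  B: 11 (length 2)
  C: 01 (length 2)
  D: 00 (length 2)
Average length = Σ p(s) × length(s) = 2.0000 bits


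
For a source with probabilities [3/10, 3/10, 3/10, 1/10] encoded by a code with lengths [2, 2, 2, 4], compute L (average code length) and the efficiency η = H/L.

Average length L = Σ p_i × l_i = 2.2000 bits
Entropy H = 1.8955 bits
Efficiency η = H/L × 100% = 86.16%


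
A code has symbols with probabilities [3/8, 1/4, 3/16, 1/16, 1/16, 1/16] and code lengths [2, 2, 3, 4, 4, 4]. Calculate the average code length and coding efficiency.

Average length L = Σ p_i × l_i = 2.5625 bits
Entropy H = 2.2335 bits
Efficiency η = H/L × 100% = 87.16%


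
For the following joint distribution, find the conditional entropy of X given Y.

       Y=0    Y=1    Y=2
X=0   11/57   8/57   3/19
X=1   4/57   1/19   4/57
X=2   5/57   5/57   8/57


H(X|Y) = Σ_y p(y) H(X|Y=y)
  p(Y=0) = 20/57, H(X|Y=0) = 1.4388
  p(Y=1) = 16/57, H(X|Y=1) = 1.4772
  p(Y=2) = 7/19, H(X|Y=2) = 1.5100
H(X|Y) = 0.3509×1.4388 + 0.2807×1.4772 + 0.3684×1.5100 = 1.4758 bits


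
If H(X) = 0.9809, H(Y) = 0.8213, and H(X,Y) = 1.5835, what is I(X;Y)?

I(X;Y) = H(X) + H(Y) - H(X,Y)
I(X;Y) = 0.9809 + 0.8213 - 1.5835 = 0.2187 bits


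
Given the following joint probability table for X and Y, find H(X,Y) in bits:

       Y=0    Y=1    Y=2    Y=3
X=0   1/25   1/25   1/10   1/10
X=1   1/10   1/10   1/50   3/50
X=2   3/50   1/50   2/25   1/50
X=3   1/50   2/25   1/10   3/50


H(X,Y) = -Σ p(x,y) log₂ p(x,y)
  p(0,0)=1/25: -0.0400 × log₂(0.0400) = 0.1858
  p(0,1)=1/25: -0.0400 × log₂(0.0400) = 0.1858
  p(0,2)=1/10: -0.1000 × log₂(0.1000) = 0.3322
  p(0,3)=1/10: -0.1000 × log₂(0.1000) = 0.3322
  p(1,0)=1/10: -0.1000 × log₂(0.1000) = 0.3322
  p(1,1)=1/10: -0.1000 × log₂(0.1000) = 0.3322
  p(1,2)=1/50: -0.0200 × log₂(0.0200) = 0.1129
  p(1,3)=3/50: -0.0600 × log₂(0.0600) = 0.2435
  p(2,0)=3/50: -0.0600 × log₂(0.0600) = 0.2435
  p(2,1)=1/50: -0.0200 × log₂(0.0200) = 0.1129
  p(2,2)=2/25: -0.0800 × log₂(0.0800) = 0.2915
  p(2,3)=1/50: -0.0200 × log₂(0.0200) = 0.1129
  p(3,0)=1/50: -0.0200 × log₂(0.0200) = 0.1129
  p(3,1)=2/25: -0.0800 × log₂(0.0800) = 0.2915
  p(3,2)=1/10: -0.1000 × log₂(0.1000) = 0.3322
  p(3,3)=3/50: -0.0600 × log₂(0.0600) = 0.2435
H(X,Y) = 3.7976 bits


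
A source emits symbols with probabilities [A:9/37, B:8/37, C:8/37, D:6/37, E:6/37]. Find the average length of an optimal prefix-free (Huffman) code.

Huffman tree construction:
Combine smallest probabilities repeatedly
Resulting codes:
  A: 10 (length 2)
  B: 00 (length 2)
  C: 01 (length 2)
  D: 110 (length 3)
  E: 111 (length 3)
Average length = Σ p(s) × length(s) = 2.3243 bits


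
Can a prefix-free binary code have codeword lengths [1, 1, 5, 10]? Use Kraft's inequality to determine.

Kraft inequality: Σ 2^(-l_i) ≤ 1 for prefix-free code
Calculating: 2^(-1) + 2^(-1) + 2^(-5) + 2^(-10)
= 0.5 + 0.5 + 0.03125 + 0.0009765625
= 1.0322
Since 1.0322 > 1, prefix-free code does not exist


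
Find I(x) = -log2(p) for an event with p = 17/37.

Information content I(x) = -log₂(p(x))
I = -log₂(17/37) = -log₂(0.4595)
I = 1.1220 bits


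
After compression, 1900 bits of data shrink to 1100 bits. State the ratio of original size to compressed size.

Compression ratio = Original / Compressed
= 1900 / 1100 = 1.73:1


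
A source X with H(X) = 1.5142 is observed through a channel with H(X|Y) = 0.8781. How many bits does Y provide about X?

I(X;Y) = H(X) - H(X|Y)
I(X;Y) = 1.5142 - 0.8781 = 0.6361 bits


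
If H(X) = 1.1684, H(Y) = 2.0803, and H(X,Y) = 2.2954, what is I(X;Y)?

I(X;Y) = H(X) + H(Y) - H(X,Y)
I(X;Y) = 1.1684 + 2.0803 - 2.2954 = 0.9533 bits


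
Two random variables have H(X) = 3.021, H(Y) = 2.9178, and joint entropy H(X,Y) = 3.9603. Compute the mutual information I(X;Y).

I(X;Y) = H(X) + H(Y) - H(X,Y)
I(X;Y) = 3.021 + 2.9178 - 3.9603 = 1.9785 bits


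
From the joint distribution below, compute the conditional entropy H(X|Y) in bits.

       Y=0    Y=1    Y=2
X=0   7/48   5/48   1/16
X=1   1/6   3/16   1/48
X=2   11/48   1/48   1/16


H(X|Y) = Σ_y p(y) H(X|Y=y)
  p(Y=0) = 13/24, H(X|Y=0) = 1.5579
  p(Y=1) = 5/16, H(X|Y=1) = 1.2310
  p(Y=2) = 7/48, H(X|Y=2) = 1.4488
H(X|Y) = 0.5417×1.5579 + 0.3125×1.2310 + 0.1458×1.4488 = 1.4398 bits


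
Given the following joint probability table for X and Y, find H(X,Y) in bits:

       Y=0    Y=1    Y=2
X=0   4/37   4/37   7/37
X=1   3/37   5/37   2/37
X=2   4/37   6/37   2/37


H(X,Y) = -Σ p(x,y) log₂ p(x,y)
  p(0,0)=4/37: -0.1081 × log₂(0.1081) = 0.3470
  p(0,1)=4/37: -0.1081 × log₂(0.1081) = 0.3470
  p(0,2)=7/37: -0.1892 × log₂(0.1892) = 0.4545
  p(1,0)=3/37: -0.0811 × log₂(0.0811) = 0.2939
  p(1,1)=5/37: -0.1351 × log₂(0.1351) = 0.3902
  p(1,2)=2/37: -0.0541 × log₂(0.0541) = 0.2275
  p(2,0)=4/37: -0.1081 × log₂(0.1081) = 0.3470
  p(2,1)=6/37: -0.1622 × log₂(0.1622) = 0.4256
  p(2,2)=2/37: -0.0541 × log₂(0.0541) = 0.2275
H(X,Y) = 3.0601 bits


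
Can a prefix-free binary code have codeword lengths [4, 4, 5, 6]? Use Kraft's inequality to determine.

Kraft inequality: Σ 2^(-l_i) ≤ 1 for prefix-free code
Calculating: 2^(-4) + 2^(-4) + 2^(-5) + 2^(-6)
= 0.0625 + 0.0625 + 0.03125 + 0.015625
= 0.1719
Since 0.1719 ≤ 1, prefix-free code exists


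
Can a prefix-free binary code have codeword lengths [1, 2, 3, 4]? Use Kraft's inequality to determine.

Kraft inequality: Σ 2^(-l_i) ≤ 1 for prefix-free code
Calculating: 2^(-1) + 2^(-2) + 2^(-3) + 2^(-4)
= 0.5 + 0.25 + 0.125 + 0.0625
= 0.9375
Since 0.9375 ≤ 1, prefix-free code exists


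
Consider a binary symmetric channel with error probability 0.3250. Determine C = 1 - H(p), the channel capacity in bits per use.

For BSC with error probability p:
C = 1 - H(p) where H(p) is binary entropy
H(0.3250) = -0.3250 × log₂(0.3250) - 0.6750 × log₂(0.6750)
H(p) = 0.9097
C = 1 - 0.9097 = 0.0903 bits/use


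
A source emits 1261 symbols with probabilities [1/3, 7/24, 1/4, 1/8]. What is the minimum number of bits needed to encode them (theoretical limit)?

Entropy H = 1.9218 bits/symbol
Minimum bits = H × n = 1.9218 × 1261
= 2423.38 bits


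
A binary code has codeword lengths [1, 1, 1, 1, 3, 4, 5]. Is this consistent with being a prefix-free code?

Kraft inequality: Σ 2^(-l_i) ≤ 1 for prefix-free code
Calculating: 2^(-1) + 2^(-1) + 2^(-1) + 2^(-1) + 2^(-3) + 2^(-4) + 2^(-5)
= 0.5 + 0.5 + 0.5 + 0.5 + 0.125 + 0.0625 + 0.03125
= 2.2188
Since 2.2188 > 1, prefix-free code does not exist


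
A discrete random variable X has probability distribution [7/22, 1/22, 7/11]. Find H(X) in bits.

H(X) = -Σ p(x) log₂ p(x)
  -7/22 × log₂(7/22) = 0.5257
  -1/22 × log₂(1/22) = 0.2027
  -7/11 × log₂(7/11) = 0.4150
H(X) = 1.1433 bits


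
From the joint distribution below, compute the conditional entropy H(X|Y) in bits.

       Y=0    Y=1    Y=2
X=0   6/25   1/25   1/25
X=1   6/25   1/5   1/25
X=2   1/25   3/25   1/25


H(X|Y) = Σ_y p(y) H(X|Y=y)
  p(Y=0) = 13/25, H(X|Y=0) = 1.3143
  p(Y=1) = 9/25, H(X|Y=1) = 1.3516
  p(Y=2) = 3/25, H(X|Y=2) = 1.5850
H(X|Y) = 0.5200×1.3143 + 0.3600×1.3516 + 0.1200×1.5850 = 1.3602 bits


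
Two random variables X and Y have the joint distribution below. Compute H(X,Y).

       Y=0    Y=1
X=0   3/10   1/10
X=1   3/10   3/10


H(X,Y) = -Σ p(x,y) log₂ p(x,y)
  p(0,0)=3/10: -0.3000 × log₂(0.3000) = 0.5211
  p(0,1)=1/10: -0.1000 × log₂(0.1000) = 0.3322
  p(1,0)=3/10: -0.3000 × log₂(0.3000) = 0.5211
  p(1,1)=3/10: -0.3000 × log₂(0.3000) = 0.5211
H(X,Y) = 1.8955 bits


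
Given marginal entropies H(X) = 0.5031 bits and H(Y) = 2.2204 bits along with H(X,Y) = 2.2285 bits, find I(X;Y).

I(X;Y) = H(X) + H(Y) - H(X,Y)
I(X;Y) = 0.5031 + 2.2204 - 2.2285 = 0.495 bits


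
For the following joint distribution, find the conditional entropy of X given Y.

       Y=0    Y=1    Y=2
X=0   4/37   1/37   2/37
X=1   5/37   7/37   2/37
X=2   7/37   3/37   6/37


H(X|Y) = Σ_y p(y) H(X|Y=y)
  p(Y=0) = 16/37, H(X|Y=0) = 1.5462
  p(Y=1) = 11/37, H(X|Y=1) = 1.2407
  p(Y=2) = 10/37, H(X|Y=2) = 1.3710
H(X|Y) = 0.4324×1.5462 + 0.2973×1.2407 + 0.2703×1.3710 = 1.4080 bits


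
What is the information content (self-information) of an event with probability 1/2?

Information content I(x) = -log₂(p(x))
I = -log₂(1/2) = -log₂(0.5000)
I = 1.0000 bits


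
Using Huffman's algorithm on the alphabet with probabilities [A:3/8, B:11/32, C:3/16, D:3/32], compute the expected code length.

Huffman tree construction:
Combine smallest probabilities repeatedly
Resulting codes:
  A: 0 (length 1)
  B: 11 (length 2)
  C: 101 (length 3)
  D: 100 (length 3)
Average length = Σ p(s) × length(s) = 1.9062 bits


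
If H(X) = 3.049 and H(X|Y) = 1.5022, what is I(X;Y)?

I(X;Y) = H(X) - H(X|Y)
I(X;Y) = 3.049 - 1.5022 = 1.5468 bits


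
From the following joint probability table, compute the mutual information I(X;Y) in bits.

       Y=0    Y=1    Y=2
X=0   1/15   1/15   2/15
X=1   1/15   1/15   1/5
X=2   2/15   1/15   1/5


H(X) = 1.5656, H(Y) = 1.4566, H(X,Y) = 3.0062
I(X;Y) = H(X) + H(Y) - H(X,Y) = 0.0159 bits


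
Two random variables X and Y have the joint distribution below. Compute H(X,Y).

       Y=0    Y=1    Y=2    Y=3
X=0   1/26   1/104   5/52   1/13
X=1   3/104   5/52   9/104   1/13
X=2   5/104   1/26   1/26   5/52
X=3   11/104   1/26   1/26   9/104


H(X,Y) = -Σ p(x,y) log₂ p(x,y)
  p(0,0)=1/26: -0.0385 × log₂(0.0385) = 0.1808
  p(0,1)=1/104: -0.0096 × log₂(0.0096) = 0.0644
  p(0,2)=5/52: -0.0962 × log₂(0.0962) = 0.3249
  p(0,3)=1/13: -0.0769 × log₂(0.0769) = 0.2846
  p(1,0)=3/104: -0.0288 × log₂(0.0288) = 0.1476
  p(1,1)=5/52: -0.0962 × log₂(0.0962) = 0.3249
  p(1,2)=9/104: -0.0865 × log₂(0.0865) = 0.3055
  p(1,3)=1/13: -0.0769 × log₂(0.0769) = 0.2846
  p(2,0)=5/104: -0.0481 × log₂(0.0481) = 0.2105
  p(2,1)=1/26: -0.0385 × log₂(0.0385) = 0.1808
  p(2,2)=1/26: -0.0385 × log₂(0.0385) = 0.1808
  p(2,3)=5/52: -0.0962 × log₂(0.0962) = 0.3249
  p(3,0)=11/104: -0.1058 × log₂(0.1058) = 0.3428
  p(3,1)=1/26: -0.0385 × log₂(0.0385) = 0.1808
  p(3,2)=1/26: -0.0385 × log₂(0.0385) = 0.1808
  p(3,3)=9/104: -0.0865 × log₂(0.0865) = 0.3055
H(X,Y) = 3.8241 bits


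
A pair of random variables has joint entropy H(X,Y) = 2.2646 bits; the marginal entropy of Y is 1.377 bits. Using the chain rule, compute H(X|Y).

Chain rule: H(X,Y) = H(X|Y) + H(Y)
H(X|Y) = H(X,Y) - H(Y) = 2.2646 - 1.377 = 0.8876 bits


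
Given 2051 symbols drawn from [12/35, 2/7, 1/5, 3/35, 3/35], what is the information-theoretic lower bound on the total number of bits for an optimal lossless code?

Entropy H = 2.1179 bits/symbol
Minimum bits = H × n = 2.1179 × 2051
= 4343.71 bits


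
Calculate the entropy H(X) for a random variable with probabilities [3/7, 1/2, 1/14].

H(X) = -Σ p(x) log₂ p(x)
  -3/7 × log₂(3/7) = 0.5239
  -1/2 × log₂(1/2) = 0.5000
  -1/14 × log₂(1/14) = 0.2720
H(X) = 1.2958 bits


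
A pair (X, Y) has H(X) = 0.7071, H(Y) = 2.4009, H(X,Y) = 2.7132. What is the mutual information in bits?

I(X;Y) = H(X) + H(Y) - H(X,Y)
I(X;Y) = 0.7071 + 2.4009 - 2.7132 = 0.3948 bits


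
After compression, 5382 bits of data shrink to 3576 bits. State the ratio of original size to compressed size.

Compression ratio = Original / Compressed
= 5382 / 3576 = 1.51:1


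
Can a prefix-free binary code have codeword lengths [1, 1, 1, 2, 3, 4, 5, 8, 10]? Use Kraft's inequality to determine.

Kraft inequality: Σ 2^(-l_i) ≤ 1 for prefix-free code
Calculating: 2^(-1) + 2^(-1) + 2^(-1) + 2^(-2) + 2^(-3) + 2^(-4) + 2^(-5) + 2^(-8) + 2^(-10)
= 0.5 + 0.5 + 0.5 + 0.25 + 0.125 + 0.0625 + 0.03125 + 0.00390625 + 0.0009765625
= 1.9736
Since 1.9736 > 1, prefix-free code does not exist


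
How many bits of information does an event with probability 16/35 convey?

Information content I(x) = -log₂(p(x))
I = -log₂(16/35) = -log₂(0.4571)
I = 1.1293 bits


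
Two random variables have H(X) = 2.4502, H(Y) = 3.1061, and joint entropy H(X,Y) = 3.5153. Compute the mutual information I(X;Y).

I(X;Y) = H(X) + H(Y) - H(X,Y)
I(X;Y) = 2.4502 + 3.1061 - 3.5153 = 2.041 bits


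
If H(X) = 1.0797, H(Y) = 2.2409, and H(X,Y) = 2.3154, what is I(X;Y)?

I(X;Y) = H(X) + H(Y) - H(X,Y)
I(X;Y) = 1.0797 + 2.2409 - 2.3154 = 1.0052 bits


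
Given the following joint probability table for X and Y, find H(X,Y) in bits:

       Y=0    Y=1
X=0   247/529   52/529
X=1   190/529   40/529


H(X,Y) = -Σ p(x,y) log₂ p(x,y)
  p(0,0)=247/529: -0.4669 × log₂(0.4669) = 0.5130
  p(0,1)=52/529: -0.0983 × log₂(0.0983) = 0.3290
  p(1,0)=190/529: -0.3592 × log₂(0.3592) = 0.5306
  p(1,1)=40/529: -0.0756 × log₂(0.0756) = 0.2817
H(X,Y) = 1.6543 bits


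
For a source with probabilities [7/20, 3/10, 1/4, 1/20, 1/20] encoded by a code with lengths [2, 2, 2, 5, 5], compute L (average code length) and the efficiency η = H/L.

Average length L = Σ p_i × l_i = 2.3000 bits
Entropy H = 1.9834 bits
Efficiency η = H/L × 100% = 86.23%


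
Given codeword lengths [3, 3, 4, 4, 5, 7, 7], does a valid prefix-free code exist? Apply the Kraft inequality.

Kraft inequality: Σ 2^(-l_i) ≤ 1 for prefix-free code
Calculating: 2^(-3) + 2^(-3) + 2^(-4) + 2^(-4) + 2^(-5) + 2^(-7) + 2^(-7)
= 0.125 + 0.125 + 0.0625 + 0.0625 + 0.03125 + 0.0078125 + 0.0078125
= 0.4219
Since 0.4219 ≤ 1, prefix-free code exists


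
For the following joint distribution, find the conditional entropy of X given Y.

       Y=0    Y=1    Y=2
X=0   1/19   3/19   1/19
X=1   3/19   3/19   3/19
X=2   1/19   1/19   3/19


H(X|Y) = Σ_y p(y) H(X|Y=y)
  p(Y=0) = 5/19, H(X|Y=0) = 1.3710
  p(Y=1) = 7/19, H(X|Y=1) = 1.4488
  p(Y=2) = 7/19, H(X|Y=2) = 1.4488
H(X|Y) = 0.2632×1.3710 + 0.3684×1.4488 + 0.3684×1.4488 = 1.4283 bits


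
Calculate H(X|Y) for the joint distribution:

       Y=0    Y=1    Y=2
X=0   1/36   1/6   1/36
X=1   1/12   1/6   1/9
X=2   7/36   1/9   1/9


H(X|Y) = Σ_y p(y) H(X|Y=y)
  p(Y=0) = 11/36, H(X|Y=0) = 1.2407
  p(Y=1) = 4/9, H(X|Y=1) = 1.5613
  p(Y=2) = 1/4, H(X|Y=2) = 1.3921
H(X|Y) = 0.3056×1.2407 + 0.4444×1.5613 + 0.2500×1.3921 = 1.4210 bits


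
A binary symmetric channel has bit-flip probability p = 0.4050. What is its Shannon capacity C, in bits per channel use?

For BSC with error probability p:
C = 1 - H(p) where H(p) is binary entropy
H(0.4050) = -0.4050 × log₂(0.4050) - 0.5950 × log₂(0.5950)
H(p) = 0.9738
C = 1 - 0.9738 = 0.0262 bits/use


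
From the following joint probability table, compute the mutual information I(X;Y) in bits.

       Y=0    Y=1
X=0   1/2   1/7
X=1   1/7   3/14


H(X) = 0.9403, H(Y) = 0.9403, H(X,Y) = 1.7783
I(X;Y) = H(X) + H(Y) - H(X,Y) = 0.1022 bits


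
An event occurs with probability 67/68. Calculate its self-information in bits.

Information content I(x) = -log₂(p(x))
I = -log₂(67/68) = -log₂(0.9853)
I = 0.0214 bits


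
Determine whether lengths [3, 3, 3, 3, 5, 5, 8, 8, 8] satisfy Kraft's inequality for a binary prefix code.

Kraft inequality: Σ 2^(-l_i) ≤ 1 for prefix-free code
Calculating: 2^(-3) + 2^(-3) + 2^(-3) + 2^(-3) + 2^(-5) + 2^(-5) + 2^(-8) + 2^(-8) + 2^(-8)
= 0.125 + 0.125 + 0.125 + 0.125 + 0.03125 + 0.03125 + 0.00390625 + 0.00390625 + 0.00390625
= 0.5742
Since 0.5742 ≤ 1, prefix-free code exists


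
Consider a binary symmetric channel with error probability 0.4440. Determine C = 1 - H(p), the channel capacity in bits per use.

For BSC with error probability p:
C = 1 - H(p) where H(p) is binary entropy
H(0.4440) = -0.4440 × log₂(0.4440) - 0.5560 × log₂(0.5560)
H(p) = 0.9909
C = 1 - 0.9909 = 0.0091 bits/use


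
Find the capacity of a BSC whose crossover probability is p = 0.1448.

For BSC with error probability p:
C = 1 - H(p) where H(p) is binary entropy
H(0.1448) = -0.1448 × log₂(0.1448) - 0.8552 × log₂(0.8552)
H(p) = 0.5967
C = 1 - 0.5967 = 0.4033 bits/use


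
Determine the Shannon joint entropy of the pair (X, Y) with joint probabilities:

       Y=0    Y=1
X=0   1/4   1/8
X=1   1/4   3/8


H(X,Y) = -Σ p(x,y) log₂ p(x,y)
  p(0,0)=1/4: -0.2500 × log₂(0.2500) = 0.5000
  p(0,1)=1/8: -0.1250 × log₂(0.1250) = 0.3750
  p(1,0)=1/4: -0.2500 × log₂(0.2500) = 0.5000
  p(1,1)=3/8: -0.3750 × log₂(0.3750) = 0.5306
H(X,Y) = 1.9056 bits


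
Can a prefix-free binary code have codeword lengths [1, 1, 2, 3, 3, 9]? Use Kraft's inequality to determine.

Kraft inequality: Σ 2^(-l_i) ≤ 1 for prefix-free code
Calculating: 2^(-1) + 2^(-1) + 2^(-2) + 2^(-3) + 2^(-3) + 2^(-9)
= 0.5 + 0.5 + 0.25 + 0.125 + 0.125 + 0.001953125
= 1.5020
Since 1.5020 > 1, prefix-free code does not exist


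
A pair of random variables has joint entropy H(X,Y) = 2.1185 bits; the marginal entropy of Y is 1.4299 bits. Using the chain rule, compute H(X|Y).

Chain rule: H(X,Y) = H(X|Y) + H(Y)
H(X|Y) = H(X,Y) - H(Y) = 2.1185 - 1.4299 = 0.6886 bits


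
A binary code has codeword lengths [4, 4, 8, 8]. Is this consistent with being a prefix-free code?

Kraft inequality: Σ 2^(-l_i) ≤ 1 for prefix-free code
Calculating: 2^(-4) + 2^(-4) + 2^(-8) + 2^(-8)
= 0.0625 + 0.0625 + 0.00390625 + 0.00390625
= 0.1328
Since 0.1328 ≤ 1, prefix-free code exists


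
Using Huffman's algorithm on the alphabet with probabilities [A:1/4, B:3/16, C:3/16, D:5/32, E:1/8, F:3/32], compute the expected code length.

Huffman tree construction:
Combine smallest probabilities repeatedly
Resulting codes:
  A: 10 (length 2)
  B: 111 (length 3)
  C: 00 (length 2)
  D: 110 (length 3)
  E: 011 (length 3)
  F: 010 (length 3)
Average length = Σ p(s) × length(s) = 2.5625 bits


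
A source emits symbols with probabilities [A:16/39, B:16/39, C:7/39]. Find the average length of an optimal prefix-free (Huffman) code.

Huffman tree construction:
Combine smallest probabilities repeatedly
Resulting codes:
  A: 11 (length 2)
  B: 0 (length 1)
  C: 10 (length 2)
Average length = Σ p(s) × length(s) = 1.5897 bits


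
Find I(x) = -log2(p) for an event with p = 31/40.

Information content I(x) = -log₂(p(x))
I = -log₂(31/40) = -log₂(0.7750)
I = 0.3677 bits


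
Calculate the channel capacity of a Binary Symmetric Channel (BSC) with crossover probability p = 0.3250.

For BSC with error probability p:
C = 1 - H(p) where H(p) is binary entropy
H(0.3250) = -0.3250 × log₂(0.3250) - 0.6750 × log₂(0.6750)
H(p) = 0.9097
C = 1 - 0.9097 = 0.0903 bits/use


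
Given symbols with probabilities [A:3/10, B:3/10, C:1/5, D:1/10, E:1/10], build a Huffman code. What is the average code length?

Huffman tree construction:
Combine smallest probabilities repeatedly
Resulting codes:
  A: 10 (length 2)
  B: 11 (length 2)
  C: 00 (length 2)
  D: 010 (length 3)
  E: 011 (length 3)
Average length = Σ p(s) × length(s) = 2.2000 bits


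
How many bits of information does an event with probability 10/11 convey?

Information content I(x) = -log₂(p(x))
I = -log₂(10/11) = -log₂(0.9091)
I = 0.1375 bits


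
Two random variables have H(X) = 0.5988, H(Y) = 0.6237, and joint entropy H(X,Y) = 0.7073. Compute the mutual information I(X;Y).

I(X;Y) = H(X) + H(Y) - H(X,Y)
I(X;Y) = 0.5988 + 0.6237 - 0.7073 = 0.5152 bits


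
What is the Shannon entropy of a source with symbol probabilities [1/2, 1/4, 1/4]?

H(X) = -Σ p(x) log₂ p(x)
  -1/2 × log₂(1/2) = 0.5000
  -1/4 × log₂(1/4) = 0.5000
  -1/4 × log₂(1/4) = 0.5000
H(X) = 1.5000 bits


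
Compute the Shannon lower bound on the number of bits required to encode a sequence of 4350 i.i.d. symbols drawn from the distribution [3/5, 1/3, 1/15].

Entropy H = 1.2310 bits/symbol
Minimum bits = H × n = 1.2310 × 4350
= 5354.67 bits


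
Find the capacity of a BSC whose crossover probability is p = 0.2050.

For BSC with error probability p:
C = 1 - H(p) where H(p) is binary entropy
H(0.2050) = -0.2050 × log₂(0.2050) - 0.7950 × log₂(0.7950)
H(p) = 0.7318
C = 1 - 0.7318 = 0.2682 bits/use


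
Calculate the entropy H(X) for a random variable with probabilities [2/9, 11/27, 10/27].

H(X) = -Σ p(x) log₂ p(x)
  -2/9 × log₂(2/9) = 0.4822
  -11/27 × log₂(11/27) = 0.5278
  -10/27 × log₂(10/27) = 0.5307
H(X) = 1.5407 bits


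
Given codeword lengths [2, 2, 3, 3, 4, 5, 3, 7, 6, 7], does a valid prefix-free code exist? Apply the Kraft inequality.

Kraft inequality: Σ 2^(-l_i) ≤ 1 for prefix-free code
Calculating: 2^(-2) + 2^(-2) + 2^(-3) + 2^(-3) + 2^(-4) + 2^(-5) + 2^(-3) + 2^(-7) + 2^(-6) + 2^(-7)
= 0.25 + 0.25 + 0.125 + 0.125 + 0.0625 + 0.03125 + 0.125 + 0.0078125 + 0.015625 + 0.0078125
= 1.0000
Since 1.0000 ≤ 1, prefix-free code exists


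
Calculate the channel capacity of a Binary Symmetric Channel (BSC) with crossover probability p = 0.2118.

For BSC with error probability p:
C = 1 - H(p) where H(p) is binary entropy
H(0.2118) = -0.2118 × log₂(0.2118) - 0.7882 × log₂(0.7882)
H(p) = 0.7449
C = 1 - 0.7449 = 0.2551 bits/use


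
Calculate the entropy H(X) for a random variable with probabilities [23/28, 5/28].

H(X) = -Σ p(x) log₂ p(x)
  -23/28 × log₂(23/28) = 0.2331
  -5/28 × log₂(5/28) = 0.4438
H(X) = 0.6769 bits


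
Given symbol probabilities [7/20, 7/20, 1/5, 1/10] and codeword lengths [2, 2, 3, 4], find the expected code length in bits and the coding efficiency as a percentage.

Average length L = Σ p_i × l_i = 2.4000 bits
Entropy H = 1.8568 bits
Efficiency η = H/L × 100% = 77.37%


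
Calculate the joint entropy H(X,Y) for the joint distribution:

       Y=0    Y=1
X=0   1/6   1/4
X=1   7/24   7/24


H(X,Y) = -Σ p(x,y) log₂ p(x,y)
  p(0,0)=1/6: -0.1667 × log₂(0.1667) = 0.4308
  p(0,1)=1/4: -0.2500 × log₂(0.2500) = 0.5000
  p(1,0)=7/24: -0.2917 × log₂(0.2917) = 0.5185
  p(1,1)=7/24: -0.2917 × log₂(0.2917) = 0.5185
H(X,Y) = 1.9678 bits


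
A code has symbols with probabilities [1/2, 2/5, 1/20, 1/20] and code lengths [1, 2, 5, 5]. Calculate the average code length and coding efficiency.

Average length L = Σ p_i × l_i = 1.8000 bits
Entropy H = 1.4610 bits
Efficiency η = H/L × 100% = 81.16%
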